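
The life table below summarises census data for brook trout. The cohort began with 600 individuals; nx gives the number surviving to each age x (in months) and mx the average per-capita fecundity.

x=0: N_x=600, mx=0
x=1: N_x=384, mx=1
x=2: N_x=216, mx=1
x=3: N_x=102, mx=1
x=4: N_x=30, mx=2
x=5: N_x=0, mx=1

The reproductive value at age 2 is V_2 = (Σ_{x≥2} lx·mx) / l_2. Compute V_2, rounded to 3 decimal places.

1.750

lx = nx/n0 = nx/600: 1, 0.64, 0.36, 0.17, 0.05, 0
lx·mx for x ≥ 2: 0.36, 0.17, 0.1, 0 → sum = 0.63
V_2 = 0.63 / l_2 = 0.63 / 0.36 = 1.75 → 1.750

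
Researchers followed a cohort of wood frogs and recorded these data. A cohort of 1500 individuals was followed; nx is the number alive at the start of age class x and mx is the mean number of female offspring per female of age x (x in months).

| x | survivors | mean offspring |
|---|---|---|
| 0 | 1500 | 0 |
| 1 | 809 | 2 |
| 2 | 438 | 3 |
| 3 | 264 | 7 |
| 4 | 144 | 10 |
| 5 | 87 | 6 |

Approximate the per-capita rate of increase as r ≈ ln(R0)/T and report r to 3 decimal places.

lx = nx/n0 = nx/1500: 1, 0.53933…, 0.292, 0.176, 0.096, 0.058
R0 = Σ lx·mx = 0 + 1.07867… + 0.876 + 1.232 + 0.96 + 0.348 = 4.494667…
Σ x·lx·mx = 12.106667…; T = 12.106667…/4.494667… = 2.69356…
r ≈ ln(R0)/T = ln(4.494667…)/2.69356… = 0.55796… → 0.558

0.558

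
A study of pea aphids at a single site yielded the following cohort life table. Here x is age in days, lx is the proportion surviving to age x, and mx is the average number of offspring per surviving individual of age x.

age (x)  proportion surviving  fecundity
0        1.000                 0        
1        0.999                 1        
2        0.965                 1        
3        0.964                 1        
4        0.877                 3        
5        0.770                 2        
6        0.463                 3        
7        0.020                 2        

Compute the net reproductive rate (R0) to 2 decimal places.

lx·mx by age: 0, 0.999, 0.965, 0.964, 2.631, 1.54, 1.389, 0.04
R0 = Σ lx·mx = 8.528 → 8.53

8.53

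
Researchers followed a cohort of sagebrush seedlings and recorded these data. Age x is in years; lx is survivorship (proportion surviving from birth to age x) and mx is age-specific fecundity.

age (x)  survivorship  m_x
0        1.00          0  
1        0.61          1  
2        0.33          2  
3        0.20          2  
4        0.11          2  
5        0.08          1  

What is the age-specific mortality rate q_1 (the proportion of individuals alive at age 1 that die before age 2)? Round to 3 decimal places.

q_1 = (l_1 − l_2) / l_1 = (0.61 − 0.33) / 0.61
     = 0.28 / 0.61 = 0.459016… → 0.459

0.459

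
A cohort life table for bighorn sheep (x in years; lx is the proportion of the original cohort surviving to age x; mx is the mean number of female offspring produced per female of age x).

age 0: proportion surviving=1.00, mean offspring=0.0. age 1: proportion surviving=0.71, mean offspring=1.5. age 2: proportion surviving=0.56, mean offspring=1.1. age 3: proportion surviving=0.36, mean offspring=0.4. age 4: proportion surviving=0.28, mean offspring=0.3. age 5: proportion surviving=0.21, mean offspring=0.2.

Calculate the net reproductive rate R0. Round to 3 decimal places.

1.951

lx·mx by age: 0, 1.065, 0.616, 0.144, 0.084, 0.042
R0 = Σ lx·mx = 1.951 → 1.951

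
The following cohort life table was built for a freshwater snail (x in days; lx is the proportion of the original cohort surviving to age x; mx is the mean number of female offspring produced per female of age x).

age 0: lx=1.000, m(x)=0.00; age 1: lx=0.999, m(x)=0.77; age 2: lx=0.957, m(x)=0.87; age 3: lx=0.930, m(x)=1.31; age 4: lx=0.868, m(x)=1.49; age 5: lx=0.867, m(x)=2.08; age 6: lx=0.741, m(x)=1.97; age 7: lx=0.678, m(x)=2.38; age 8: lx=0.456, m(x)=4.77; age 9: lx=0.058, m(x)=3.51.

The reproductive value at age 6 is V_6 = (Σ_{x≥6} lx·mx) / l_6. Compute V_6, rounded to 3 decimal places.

lx·mx for x ≥ 6: 1.45977, 1.61364, 2.17512, 0.20358 → sum = 5.45211
V_6 = 5.45211 / l_6 = 5.45211 / 0.741 = 7.357773… → 7.358

7.358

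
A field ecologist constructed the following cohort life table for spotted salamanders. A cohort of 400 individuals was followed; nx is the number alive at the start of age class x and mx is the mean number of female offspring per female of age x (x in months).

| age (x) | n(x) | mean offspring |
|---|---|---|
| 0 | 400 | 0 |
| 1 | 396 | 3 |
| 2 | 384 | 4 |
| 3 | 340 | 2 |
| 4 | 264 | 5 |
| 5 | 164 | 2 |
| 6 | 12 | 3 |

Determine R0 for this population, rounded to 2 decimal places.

lx = nx/n0 = nx/400: 1, 0.99, 0.96, 0.85, 0.66, 0.41, 0.03
lx·mx by age: 0, 2.97, 3.84, 1.7, 3.3, 0.82, 0.09
R0 = Σ lx·mx = 12.72 → 12.72

12.72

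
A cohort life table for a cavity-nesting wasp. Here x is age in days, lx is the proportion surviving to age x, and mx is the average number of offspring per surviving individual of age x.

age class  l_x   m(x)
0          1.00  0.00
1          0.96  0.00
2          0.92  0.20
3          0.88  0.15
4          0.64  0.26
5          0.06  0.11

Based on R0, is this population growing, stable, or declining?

declining

R0 = Σ lx·mx = 0 + 0 + 0.184 + 0.132 + 0.1664 + 0.0066 = 0.489
R0 < 1, so the population is declining.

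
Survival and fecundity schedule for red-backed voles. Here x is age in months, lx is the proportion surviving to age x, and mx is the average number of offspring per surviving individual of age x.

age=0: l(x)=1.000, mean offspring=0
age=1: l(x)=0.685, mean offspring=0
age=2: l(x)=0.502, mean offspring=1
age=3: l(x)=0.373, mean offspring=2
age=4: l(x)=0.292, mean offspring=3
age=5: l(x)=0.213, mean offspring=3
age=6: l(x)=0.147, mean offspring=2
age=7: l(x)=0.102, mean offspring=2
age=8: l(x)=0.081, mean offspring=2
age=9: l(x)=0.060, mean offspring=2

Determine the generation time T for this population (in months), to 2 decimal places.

4.38

lx·mx: 0, 0, 0.502, 0.746, 0.876, 0.639, 0.294, 0.204, 0.162, 0.12 → R0 = 3.543
x·lx·mx: 0, 0, 1.004, 2.238, 3.504, 3.195, 1.764, 1.428, 1.296, 1.08 → Σ = 15.509
T = 15.509 / 3.543 = 4.377364… → 4.38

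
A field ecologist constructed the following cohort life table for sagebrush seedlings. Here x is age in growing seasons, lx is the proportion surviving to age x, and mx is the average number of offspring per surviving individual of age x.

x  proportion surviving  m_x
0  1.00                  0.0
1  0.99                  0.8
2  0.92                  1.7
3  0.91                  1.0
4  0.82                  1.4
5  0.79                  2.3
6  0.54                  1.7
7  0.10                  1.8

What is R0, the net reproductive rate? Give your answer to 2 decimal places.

7.33

lx·mx by age: 0, 0.792, 1.564, 0.91, 1.148, 1.817, 0.918, 0.18
R0 = Σ lx·mx = 7.329 → 7.33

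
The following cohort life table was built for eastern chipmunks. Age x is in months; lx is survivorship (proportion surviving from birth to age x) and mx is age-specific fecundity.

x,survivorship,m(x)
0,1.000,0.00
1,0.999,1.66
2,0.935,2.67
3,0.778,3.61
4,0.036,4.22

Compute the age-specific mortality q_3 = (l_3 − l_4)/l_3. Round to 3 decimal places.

q_3 = (l_3 − l_4) / l_3 = (0.778 − 0.036) / 0.778
     = 0.742 / 0.778 = 0.953728… → 0.954

0.954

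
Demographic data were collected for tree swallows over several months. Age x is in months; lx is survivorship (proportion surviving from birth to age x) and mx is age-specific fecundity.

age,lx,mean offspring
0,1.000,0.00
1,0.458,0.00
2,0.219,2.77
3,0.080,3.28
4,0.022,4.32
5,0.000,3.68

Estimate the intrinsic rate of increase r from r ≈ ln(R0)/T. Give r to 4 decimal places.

R0 = Σ lx·mx = 0 + 0 + 0.60663 + 0.2624 + 0.09504 + 0 = 0.96407
Σ x·lx·mx = 2.38062; T = 2.38062/0.96407 = 2.46934…
r ≈ ln(R0)/T = ln(0.96407)/2.46934… = -0.014818… → -0.0148

-0.0148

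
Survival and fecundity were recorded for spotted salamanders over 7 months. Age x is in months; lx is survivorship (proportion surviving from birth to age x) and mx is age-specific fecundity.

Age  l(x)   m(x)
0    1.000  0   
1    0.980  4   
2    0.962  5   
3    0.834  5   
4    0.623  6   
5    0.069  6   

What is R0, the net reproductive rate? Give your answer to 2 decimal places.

lx·mx by age: 0, 3.92, 4.81, 4.17, 3.738, 0.414
R0 = Σ lx·mx = 17.052 → 17.05

17.05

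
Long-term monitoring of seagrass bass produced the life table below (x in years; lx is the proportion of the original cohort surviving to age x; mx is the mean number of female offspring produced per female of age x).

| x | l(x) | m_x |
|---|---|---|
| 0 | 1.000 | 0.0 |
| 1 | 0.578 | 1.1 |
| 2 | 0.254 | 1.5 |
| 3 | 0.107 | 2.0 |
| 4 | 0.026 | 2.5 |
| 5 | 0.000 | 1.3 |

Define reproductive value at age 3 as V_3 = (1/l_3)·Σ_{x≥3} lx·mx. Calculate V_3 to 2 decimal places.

lx·mx for x ≥ 3: 0.214, 0.065, 0 → sum = 0.279
V_3 = 0.279 / l_3 = 0.279 / 0.107 = 2.607477… → 2.61

2.61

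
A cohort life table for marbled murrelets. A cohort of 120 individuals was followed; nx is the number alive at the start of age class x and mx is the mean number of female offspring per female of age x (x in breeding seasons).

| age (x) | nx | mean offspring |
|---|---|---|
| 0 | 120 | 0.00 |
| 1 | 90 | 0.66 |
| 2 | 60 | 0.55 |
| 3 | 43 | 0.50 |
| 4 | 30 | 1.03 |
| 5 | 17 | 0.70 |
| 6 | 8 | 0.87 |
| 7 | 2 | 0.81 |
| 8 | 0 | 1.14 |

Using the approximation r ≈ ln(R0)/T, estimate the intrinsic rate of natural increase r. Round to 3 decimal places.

0.124

lx = nx/n0 = nx/120: 1, 0.75, 0.5, 0.35833…, 0.25, 0.14167…, 0.06667…, 0.01667…, 0
R0 = Σ lx·mx = 0 + 0.495 + 0.275 + 0.17917… + 0.2575 + 0.09917… + 0.058… + 0.0135… + 0 = 1.377333…
Σ x·lx·mx = 3.550833…; T = 3.550833…/1.377333… = 2.57805…
r ≈ ln(R0)/T = ln(1.377333…)/2.57805… = 0.12418… → 0.124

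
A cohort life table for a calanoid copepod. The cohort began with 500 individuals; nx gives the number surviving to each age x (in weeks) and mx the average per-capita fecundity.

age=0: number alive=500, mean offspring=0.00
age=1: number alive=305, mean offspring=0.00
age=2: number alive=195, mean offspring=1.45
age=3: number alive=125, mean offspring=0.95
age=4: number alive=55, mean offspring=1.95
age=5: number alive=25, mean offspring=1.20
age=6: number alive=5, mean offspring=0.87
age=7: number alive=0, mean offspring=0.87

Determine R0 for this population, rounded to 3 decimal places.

1.086

lx = nx/n0 = nx/500: 1, 0.61, 0.39, 0.25, 0.11, 0.05, 0.01, 0
lx·mx by age: 0, 0, 0.5655, 0.2375, 0.2145, 0.06, 0.0087, 0
R0 = Σ lx·mx = 1.0862 → 1.086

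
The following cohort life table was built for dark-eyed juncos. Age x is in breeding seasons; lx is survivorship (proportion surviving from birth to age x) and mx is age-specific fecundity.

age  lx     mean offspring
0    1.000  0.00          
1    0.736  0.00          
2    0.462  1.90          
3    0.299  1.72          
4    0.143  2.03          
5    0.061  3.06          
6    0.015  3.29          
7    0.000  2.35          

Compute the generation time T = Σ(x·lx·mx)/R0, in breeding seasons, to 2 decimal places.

2.97

lx·mx: 0, 0, 0.8778, 0.51428, 0.29029, 0.18666, 0.04935, 0 → R0 = 1.91838
x·lx·mx: 0, 0, 1.7556, 1.54284, 1.16116, 0.9333, 0.2961, 0 → Σ = 5.689
T = 5.689 / 1.91838 = 2.965523… → 2.97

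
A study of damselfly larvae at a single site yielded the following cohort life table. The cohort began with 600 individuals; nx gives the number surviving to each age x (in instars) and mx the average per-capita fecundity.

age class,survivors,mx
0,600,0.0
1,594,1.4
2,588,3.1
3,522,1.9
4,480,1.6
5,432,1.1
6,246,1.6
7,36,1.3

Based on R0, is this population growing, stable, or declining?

lx = nx/n0 = nx/600: 1, 0.99, 0.98, 0.87, 0.8, 0.72, 0.41, 0.06
R0 = Σ lx·mx = 0 + 1.386 + 3.038 + 1.653 + 1.28 + 0.792 + 0.656 + 0.078 = 8.883
R0 > 1, so the population is growing.

growing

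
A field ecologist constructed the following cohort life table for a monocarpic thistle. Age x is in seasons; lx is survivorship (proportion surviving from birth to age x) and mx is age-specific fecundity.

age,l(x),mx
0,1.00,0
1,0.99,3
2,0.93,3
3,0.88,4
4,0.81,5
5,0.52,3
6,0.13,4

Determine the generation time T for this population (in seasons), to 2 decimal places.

lx·mx: 0, 2.97, 2.79, 3.52, 4.05, 1.56, 0.52 → R0 = 15.41
x·lx·mx: 0, 2.97, 5.58, 10.56, 16.2, 7.8, 3.12 → Σ = 46.23
T = 46.23 / 15.41 = 3 → 3.00

3.00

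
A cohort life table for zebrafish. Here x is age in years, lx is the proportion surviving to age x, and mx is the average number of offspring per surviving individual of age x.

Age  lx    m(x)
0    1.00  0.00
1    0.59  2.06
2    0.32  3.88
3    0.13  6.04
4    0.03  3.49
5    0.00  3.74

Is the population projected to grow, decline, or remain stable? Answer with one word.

growing

R0 = Σ lx·mx = 0 + 1.2154 + 1.2416 + 0.7852 + 0.1047 + 0 = 3.3469
R0 > 1, so the population is growing.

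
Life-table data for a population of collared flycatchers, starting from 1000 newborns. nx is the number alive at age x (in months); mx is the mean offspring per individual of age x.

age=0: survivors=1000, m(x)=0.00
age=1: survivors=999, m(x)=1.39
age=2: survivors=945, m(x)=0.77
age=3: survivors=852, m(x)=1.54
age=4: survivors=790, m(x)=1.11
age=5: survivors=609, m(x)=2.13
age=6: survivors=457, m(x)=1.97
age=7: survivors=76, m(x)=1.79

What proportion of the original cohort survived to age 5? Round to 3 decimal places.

l_5 = n_5/n_0 = 609/1000 = 0.609 → 0.609

0.609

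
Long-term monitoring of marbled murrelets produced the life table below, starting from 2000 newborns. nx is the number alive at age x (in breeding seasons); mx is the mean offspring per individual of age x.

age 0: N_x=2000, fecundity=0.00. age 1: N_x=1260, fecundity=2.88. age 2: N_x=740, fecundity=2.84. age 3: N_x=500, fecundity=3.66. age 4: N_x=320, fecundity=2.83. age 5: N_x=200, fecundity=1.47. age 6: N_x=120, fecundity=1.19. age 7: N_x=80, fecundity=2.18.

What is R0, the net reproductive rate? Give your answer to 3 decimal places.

4.539

lx = nx/n0 = nx/2000: 1, 0.63, 0.37, 0.25, 0.16, 0.1, 0.06, 0.04
lx·mx by age: 0, 1.8144, 1.0508, 0.915, 0.4528, 0.147, 0.0714, 0.0872
R0 = Σ lx·mx = 4.5386 → 4.539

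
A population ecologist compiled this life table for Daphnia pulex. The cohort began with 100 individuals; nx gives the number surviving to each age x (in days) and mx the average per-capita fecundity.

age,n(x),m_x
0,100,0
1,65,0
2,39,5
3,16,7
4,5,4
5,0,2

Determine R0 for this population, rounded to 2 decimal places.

lx = nx/n0 = nx/100: 1, 0.65, 0.39, 0.16, 0.05, 0
lx·mx by age: 0, 0, 1.95, 1.12, 0.2, 0
R0 = Σ lx·mx = 3.27 → 3.27

3.27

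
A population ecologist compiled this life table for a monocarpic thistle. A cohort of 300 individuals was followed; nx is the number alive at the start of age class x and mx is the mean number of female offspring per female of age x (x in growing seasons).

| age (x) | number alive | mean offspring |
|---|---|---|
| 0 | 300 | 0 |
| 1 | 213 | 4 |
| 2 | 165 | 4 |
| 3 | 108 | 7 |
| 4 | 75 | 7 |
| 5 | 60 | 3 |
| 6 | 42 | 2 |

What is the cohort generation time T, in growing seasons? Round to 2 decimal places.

2.60

lx = nx/n0 = nx/300: 1, 0.71, 0.55, 0.36, 0.25, 0.2, 0.14
lx·mx: 0, 2.84, 2.2, 2.52, 1.75, 0.6, 0.28 → R0 = 10.19
x·lx·mx: 0, 2.84, 4.4, 7.56, 7, 3, 1.68 → Σ = 26.48
T = 26.48 / 10.19 = 2.598626… → 2.60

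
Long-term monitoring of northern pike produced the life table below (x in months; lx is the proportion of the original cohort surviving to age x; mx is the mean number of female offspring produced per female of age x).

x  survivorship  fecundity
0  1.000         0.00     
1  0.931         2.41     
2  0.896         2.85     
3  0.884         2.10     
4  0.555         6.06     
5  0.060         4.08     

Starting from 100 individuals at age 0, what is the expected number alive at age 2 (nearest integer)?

Expected survivors = N0 · l_2 = 100 × 0.896 = 89.6 → 90

90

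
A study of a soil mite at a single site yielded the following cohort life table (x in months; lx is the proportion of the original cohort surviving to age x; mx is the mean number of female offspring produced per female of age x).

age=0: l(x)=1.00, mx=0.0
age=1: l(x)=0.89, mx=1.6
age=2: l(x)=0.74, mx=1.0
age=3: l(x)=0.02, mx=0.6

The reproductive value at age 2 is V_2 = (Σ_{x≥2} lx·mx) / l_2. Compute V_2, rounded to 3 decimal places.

1.016

lx·mx for x ≥ 2: 0.74, 0.012 → sum = 0.752
V_2 = 0.752 / l_2 = 0.752 / 0.74 = 1.016216… → 1.016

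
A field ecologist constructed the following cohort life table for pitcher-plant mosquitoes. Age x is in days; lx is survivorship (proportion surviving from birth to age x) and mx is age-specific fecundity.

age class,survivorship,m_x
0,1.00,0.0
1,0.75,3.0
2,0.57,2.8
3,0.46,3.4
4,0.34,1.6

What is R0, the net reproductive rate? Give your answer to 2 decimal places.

5.95

lx·mx by age: 0, 2.25, 1.596, 1.564, 0.544
R0 = Σ lx·mx = 5.954 → 5.95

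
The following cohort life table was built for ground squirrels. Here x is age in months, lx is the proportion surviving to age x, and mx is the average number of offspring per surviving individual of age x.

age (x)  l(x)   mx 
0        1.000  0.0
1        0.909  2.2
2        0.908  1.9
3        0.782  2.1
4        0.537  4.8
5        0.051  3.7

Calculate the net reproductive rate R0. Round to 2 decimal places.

lx·mx by age: 0, 1.9998, 1.7252, 1.6422, 2.5776, 0.1887
R0 = Σ lx·mx = 8.1335 → 8.13

8.13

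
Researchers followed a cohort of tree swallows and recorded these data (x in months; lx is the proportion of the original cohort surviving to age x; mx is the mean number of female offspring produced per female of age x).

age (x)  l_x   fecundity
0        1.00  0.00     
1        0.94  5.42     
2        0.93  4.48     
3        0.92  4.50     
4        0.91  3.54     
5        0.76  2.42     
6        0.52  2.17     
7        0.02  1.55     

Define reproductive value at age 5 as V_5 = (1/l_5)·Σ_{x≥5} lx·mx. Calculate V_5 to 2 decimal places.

3.95

lx·mx for x ≥ 5: 1.8392, 1.1284, 0.031 → sum = 2.9986
V_5 = 2.9986 / l_5 = 2.9986 / 0.76 = 3.945526… → 3.95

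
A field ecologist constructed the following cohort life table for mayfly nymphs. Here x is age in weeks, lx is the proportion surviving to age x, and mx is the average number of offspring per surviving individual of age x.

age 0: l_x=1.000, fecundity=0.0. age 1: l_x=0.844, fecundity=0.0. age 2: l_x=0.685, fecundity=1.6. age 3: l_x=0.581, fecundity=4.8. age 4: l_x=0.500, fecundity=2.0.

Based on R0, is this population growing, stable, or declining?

growing

R0 = Σ lx·mx = 0 + 0 + 1.096 + 2.7888 + 1 = 4.8848
R0 > 1, so the population is growing.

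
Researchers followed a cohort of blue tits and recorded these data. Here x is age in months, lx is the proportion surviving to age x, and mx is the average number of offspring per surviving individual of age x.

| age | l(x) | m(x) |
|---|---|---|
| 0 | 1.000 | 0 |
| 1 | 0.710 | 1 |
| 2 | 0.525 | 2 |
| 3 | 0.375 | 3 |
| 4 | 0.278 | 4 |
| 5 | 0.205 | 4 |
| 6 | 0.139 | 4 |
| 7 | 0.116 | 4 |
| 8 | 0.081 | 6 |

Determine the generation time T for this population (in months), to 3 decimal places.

lx·mx: 0, 0.71, 1.05, 1.125, 1.112, 0.82, 0.556, 0.464, 0.486 → R0 = 6.323
x·lx·mx: 0, 0.71, 2.1, 3.375, 4.448, 4.1, 3.336, 3.248, 3.888 → Σ = 25.205
T = 25.205 / 6.323 = 3.986241… → 3.986

3.986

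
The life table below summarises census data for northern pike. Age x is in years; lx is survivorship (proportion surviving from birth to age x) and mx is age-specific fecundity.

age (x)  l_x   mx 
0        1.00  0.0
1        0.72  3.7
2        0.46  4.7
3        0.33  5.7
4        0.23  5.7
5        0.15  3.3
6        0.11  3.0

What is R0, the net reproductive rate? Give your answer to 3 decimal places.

8.843

lx·mx by age: 0, 2.664, 2.162, 1.881, 1.311, 0.495, 0.33
R0 = Σ lx·mx = 8.843 → 8.843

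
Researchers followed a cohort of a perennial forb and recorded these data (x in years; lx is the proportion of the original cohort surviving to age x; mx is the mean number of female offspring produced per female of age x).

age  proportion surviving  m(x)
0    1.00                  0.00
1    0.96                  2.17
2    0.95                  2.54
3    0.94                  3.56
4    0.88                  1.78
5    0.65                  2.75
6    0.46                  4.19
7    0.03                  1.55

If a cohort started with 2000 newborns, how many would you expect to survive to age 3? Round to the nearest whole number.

1880

Expected survivors = N0 · l_3 = 2000 × 0.94 = 1880 → 1880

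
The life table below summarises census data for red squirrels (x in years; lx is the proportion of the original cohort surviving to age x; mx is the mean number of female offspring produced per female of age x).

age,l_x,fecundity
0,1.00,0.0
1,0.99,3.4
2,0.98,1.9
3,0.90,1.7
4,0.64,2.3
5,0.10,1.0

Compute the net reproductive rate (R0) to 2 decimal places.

lx·mx by age: 0, 3.366, 1.862, 1.53, 1.472, 0.1
R0 = Σ lx·mx = 8.33 → 8.33

8.33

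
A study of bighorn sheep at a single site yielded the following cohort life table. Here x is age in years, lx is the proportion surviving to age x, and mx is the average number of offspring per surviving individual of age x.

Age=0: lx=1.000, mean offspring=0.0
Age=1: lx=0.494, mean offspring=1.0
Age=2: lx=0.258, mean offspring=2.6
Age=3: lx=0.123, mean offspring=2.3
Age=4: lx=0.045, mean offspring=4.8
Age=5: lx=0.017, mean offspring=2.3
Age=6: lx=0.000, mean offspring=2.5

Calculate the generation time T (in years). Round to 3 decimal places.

2.199

lx·mx: 0, 0.494, 0.6708, 0.2829, 0.216, 0.0391, 0 → R0 = 1.7028
x·lx·mx: 0, 0.494, 1.3416, 0.8487, 0.864, 0.1955, 0 → Σ = 3.7438
T = 3.7438 / 1.7028 = 2.198614… → 2.199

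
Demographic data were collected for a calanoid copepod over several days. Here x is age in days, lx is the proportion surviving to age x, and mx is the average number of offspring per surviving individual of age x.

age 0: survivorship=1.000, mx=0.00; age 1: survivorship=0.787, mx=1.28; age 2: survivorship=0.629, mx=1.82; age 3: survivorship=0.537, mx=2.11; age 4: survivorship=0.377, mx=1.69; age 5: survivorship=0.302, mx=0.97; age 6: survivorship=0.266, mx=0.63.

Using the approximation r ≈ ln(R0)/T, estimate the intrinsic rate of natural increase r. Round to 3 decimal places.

0.553

R0 = Σ lx·mx = 0 + 1.00736 + 1.14478 + 1.13307 + 0.63713 + 0.29294 + 0.16758 = 4.38286
Σ x·lx·mx = 11.71483; T = 11.71483/4.38286 = 2.67287…
r ≈ ln(R0)/T = ln(4.38286)/2.67287… = 0.55285… → 0.553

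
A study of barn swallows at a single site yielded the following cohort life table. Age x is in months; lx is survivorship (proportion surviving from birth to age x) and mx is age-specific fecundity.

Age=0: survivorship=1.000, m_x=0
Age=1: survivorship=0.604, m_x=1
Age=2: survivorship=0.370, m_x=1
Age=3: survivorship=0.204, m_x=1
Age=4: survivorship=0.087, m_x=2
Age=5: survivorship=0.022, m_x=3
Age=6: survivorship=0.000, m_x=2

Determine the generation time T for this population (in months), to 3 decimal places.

2.103

lx·mx: 0, 0.604, 0.37, 0.204, 0.174, 0.066, 0 → R0 = 1.418
x·lx·mx: 0, 0.604, 0.74, 0.612, 0.696, 0.33, 0 → Σ = 2.982
T = 2.982 / 1.418 = 2.102962… → 2.103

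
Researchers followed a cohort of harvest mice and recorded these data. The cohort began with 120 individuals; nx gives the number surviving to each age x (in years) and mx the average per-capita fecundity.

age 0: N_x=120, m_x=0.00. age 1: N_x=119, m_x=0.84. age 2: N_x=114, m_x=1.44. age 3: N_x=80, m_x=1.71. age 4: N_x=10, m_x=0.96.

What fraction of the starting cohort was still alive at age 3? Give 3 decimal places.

l_3 = n_3/n_0 = 80/120 = 0.666667… → 0.667

0.667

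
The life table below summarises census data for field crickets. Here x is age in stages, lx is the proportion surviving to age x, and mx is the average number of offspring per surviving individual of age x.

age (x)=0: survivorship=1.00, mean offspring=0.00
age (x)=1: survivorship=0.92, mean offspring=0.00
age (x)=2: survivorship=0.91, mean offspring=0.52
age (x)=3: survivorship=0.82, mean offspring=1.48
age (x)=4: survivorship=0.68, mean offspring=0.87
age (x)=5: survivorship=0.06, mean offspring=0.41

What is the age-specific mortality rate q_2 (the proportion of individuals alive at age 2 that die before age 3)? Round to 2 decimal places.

0.10

q_2 = (l_2 − l_3) / l_2 = (0.91 − 0.82) / 0.91
     = 0.09 / 0.91 = 0.098901… → 0.10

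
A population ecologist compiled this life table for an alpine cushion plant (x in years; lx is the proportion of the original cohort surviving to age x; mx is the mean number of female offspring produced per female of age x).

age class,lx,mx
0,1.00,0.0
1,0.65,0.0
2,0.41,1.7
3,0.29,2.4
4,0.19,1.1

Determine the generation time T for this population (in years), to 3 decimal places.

lx·mx: 0, 0, 0.697, 0.696, 0.209 → R0 = 1.602
x·lx·mx: 0, 0, 1.394, 2.088, 0.836 → Σ = 4.318
T = 4.318 / 1.602 = 2.695381… → 2.695

2.695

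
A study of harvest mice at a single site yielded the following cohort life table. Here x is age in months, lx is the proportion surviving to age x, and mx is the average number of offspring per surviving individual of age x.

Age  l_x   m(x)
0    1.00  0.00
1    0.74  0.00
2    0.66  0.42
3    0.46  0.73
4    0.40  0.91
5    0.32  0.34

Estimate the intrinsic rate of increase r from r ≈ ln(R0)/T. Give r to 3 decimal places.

R0 = Σ lx·mx = 0 + 0 + 0.2772 + 0.3358 + 0.364 + 0.1088 = 1.0858
Σ x·lx·mx = 3.5618; T = 3.5618/1.0858 = 3.28035…
r ≈ ln(R0)/T = ln(1.0858)/3.28035… = 0.02509… → 0.025

0.025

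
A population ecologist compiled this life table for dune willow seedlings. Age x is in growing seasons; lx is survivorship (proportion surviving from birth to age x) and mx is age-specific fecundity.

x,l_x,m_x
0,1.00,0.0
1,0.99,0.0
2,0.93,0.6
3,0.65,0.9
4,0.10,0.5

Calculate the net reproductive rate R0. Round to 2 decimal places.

lx·mx by age: 0, 0, 0.558, 0.585, 0.05
R0 = Σ lx·mx = 1.193 → 1.19

1.19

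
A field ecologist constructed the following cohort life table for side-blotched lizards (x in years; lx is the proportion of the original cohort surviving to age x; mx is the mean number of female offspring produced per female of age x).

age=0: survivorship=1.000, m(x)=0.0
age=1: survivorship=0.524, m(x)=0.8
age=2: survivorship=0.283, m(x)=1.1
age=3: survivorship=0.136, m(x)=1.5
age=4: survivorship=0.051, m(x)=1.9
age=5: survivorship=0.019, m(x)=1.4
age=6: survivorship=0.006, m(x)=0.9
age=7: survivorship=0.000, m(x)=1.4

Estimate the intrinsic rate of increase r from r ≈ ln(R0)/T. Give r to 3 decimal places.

0.030

R0 = Σ lx·mx = 0 + 0.4192 + 0.3113 + 0.204 + 0.0969 + 0.0266 + 0.0054 + 0 = 1.0634
Σ x·lx·mx = 2.2068; T = 2.2068/1.0634 = 2.07523…
r ≈ ln(R0)/T = ln(1.0634)/2.07523… = 0.02962… → 0.030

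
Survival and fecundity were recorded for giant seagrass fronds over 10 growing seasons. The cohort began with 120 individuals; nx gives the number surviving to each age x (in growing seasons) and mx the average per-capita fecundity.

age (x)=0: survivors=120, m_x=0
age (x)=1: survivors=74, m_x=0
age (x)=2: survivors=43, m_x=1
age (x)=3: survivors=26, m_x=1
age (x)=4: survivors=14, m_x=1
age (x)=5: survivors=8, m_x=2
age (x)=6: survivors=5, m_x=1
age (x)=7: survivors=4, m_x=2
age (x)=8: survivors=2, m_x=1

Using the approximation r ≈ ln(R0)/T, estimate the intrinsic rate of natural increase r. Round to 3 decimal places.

lx = nx/n0 = nx/120: 1, 0.61667…, 0.35833…, 0.21667…, 0.11667…, 0.06667…, 0.04167…, 0.03333…, 0.01667…
R0 = Σ lx·mx = 0 + 0 + 0.35833… + 0.21667… + 0.11667… + 0.13333… + 0.04167… + 0.06667… + 0.01667… = 0.95…
Σ x·lx·mx = 3.35…; T = 3.35…/0.95… = 3.52632…
r ≈ ln(R0)/T = ln(0.95…)/3.52632… = -0.01455… → -0.015

-0.015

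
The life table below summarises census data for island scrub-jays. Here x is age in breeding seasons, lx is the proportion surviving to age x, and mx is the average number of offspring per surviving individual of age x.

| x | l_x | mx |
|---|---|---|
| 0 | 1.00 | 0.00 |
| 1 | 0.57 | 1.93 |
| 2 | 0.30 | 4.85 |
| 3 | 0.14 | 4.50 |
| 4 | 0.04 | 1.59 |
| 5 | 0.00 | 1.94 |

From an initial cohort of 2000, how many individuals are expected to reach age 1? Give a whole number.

Expected survivors = N0 · l_1 = 2000 × 0.57 = 1140 → 1140

1140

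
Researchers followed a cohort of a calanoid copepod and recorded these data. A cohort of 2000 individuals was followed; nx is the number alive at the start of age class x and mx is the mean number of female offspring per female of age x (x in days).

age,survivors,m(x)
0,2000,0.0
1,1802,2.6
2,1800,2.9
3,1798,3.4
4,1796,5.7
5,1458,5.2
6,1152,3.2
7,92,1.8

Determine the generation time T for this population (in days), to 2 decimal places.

3.60

lx = nx/n0 = nx/2000: 1, 0.901, 0.9, 0.899, 0.898, 0.729, 0.576, 0.046
lx·mx: 0, 2.3426, 2.61, 3.0566, 5.1186, 3.7908, 1.8432, 0.0828 → R0 = 18.8446
x·lx·mx: 0, 2.3426, 5.22, 9.1698, 20.4744, 18.954, 11.0592, 0.5796 → Σ = 67.7996
T = 67.7996 / 18.8446 = 3.597826… → 3.60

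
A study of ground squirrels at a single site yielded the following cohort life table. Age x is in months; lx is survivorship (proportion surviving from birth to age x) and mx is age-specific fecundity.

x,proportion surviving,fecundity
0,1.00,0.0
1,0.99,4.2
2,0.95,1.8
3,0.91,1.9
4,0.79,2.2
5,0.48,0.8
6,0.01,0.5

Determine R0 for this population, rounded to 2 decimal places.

9.72

lx·mx by age: 0, 4.158, 1.71, 1.729, 1.738, 0.384, 0.005
R0 = Σ lx·mx = 9.724 → 9.72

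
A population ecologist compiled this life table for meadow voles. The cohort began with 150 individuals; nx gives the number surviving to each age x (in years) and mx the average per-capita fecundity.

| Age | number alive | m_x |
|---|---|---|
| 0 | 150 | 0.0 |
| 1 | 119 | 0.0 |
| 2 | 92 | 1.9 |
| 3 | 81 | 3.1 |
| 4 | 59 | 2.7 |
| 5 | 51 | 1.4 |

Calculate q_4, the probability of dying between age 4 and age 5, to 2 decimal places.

lx = nx/n0 = nx/150: 1, 0.79333…, 0.61333…, 0.54, 0.39333…, 0.34
q_4 = (l_4 − l_5) / l_4 = (0.393333… − 0.34) / 0.393333…
     = 0.053333… / 0.393333… = 0.135593… → 0.14

0.14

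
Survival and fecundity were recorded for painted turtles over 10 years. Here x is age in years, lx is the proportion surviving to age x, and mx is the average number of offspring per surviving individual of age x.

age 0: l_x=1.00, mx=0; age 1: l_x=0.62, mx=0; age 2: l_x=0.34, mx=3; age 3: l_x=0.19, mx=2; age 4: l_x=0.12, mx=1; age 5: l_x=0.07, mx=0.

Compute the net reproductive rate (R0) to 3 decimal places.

lx·mx by age: 0, 0, 1.02, 0.38, 0.12, 0
R0 = Σ lx·mx = 1.52 → 1.520

1.520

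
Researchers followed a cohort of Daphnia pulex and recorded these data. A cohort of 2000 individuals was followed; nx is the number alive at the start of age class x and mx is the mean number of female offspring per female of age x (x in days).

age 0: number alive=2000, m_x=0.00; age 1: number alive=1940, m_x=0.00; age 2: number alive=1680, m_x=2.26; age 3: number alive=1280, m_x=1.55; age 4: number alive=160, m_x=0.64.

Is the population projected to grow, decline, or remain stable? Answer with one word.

lx = nx/n0 = nx/2000: 1, 0.97, 0.84, 0.64, 0.08
R0 = Σ lx·mx = 0 + 0 + 1.8984 + 0.992 + 0.0512 = 2.9416
R0 > 1, so the population is growing.

growing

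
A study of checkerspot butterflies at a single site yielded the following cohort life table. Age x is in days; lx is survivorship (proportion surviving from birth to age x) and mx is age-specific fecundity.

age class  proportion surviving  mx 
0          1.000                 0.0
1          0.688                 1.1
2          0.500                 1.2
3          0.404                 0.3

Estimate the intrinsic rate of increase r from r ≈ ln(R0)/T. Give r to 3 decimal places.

R0 = Σ lx·mx = 0 + 0.7568 + 0.6 + 0.1212 = 1.478
Σ x·lx·mx = 2.3204; T = 2.3204/1.478 = 1.56996…
r ≈ ln(R0)/T = ln(1.478)/1.56996… = 0.24885… → 0.249

0.249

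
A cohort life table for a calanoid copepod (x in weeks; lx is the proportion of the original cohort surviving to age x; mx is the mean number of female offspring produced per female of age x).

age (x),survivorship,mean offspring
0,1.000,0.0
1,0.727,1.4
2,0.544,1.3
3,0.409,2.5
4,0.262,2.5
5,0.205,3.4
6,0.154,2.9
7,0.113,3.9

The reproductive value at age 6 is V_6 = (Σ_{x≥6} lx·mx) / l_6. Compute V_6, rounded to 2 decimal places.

lx·mx for x ≥ 6: 0.4466, 0.4407 → sum = 0.8873
V_6 = 0.8873 / l_6 = 0.8873 / 0.154 = 5.761688… → 5.76

5.76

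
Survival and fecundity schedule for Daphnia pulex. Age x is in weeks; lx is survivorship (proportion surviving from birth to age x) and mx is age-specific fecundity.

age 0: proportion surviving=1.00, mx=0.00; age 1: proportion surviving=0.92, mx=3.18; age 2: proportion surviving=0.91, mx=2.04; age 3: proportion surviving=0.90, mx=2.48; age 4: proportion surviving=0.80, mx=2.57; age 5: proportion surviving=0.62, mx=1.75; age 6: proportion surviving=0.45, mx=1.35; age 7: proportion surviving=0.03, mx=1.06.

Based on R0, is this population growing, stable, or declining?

growing

R0 = Σ lx·mx = 0 + 2.9256 + 1.8564 + 2.232 + 2.056 + 1.085 + 0.6075 + 0.0318 = 10.7943
R0 > 1, so the population is growing.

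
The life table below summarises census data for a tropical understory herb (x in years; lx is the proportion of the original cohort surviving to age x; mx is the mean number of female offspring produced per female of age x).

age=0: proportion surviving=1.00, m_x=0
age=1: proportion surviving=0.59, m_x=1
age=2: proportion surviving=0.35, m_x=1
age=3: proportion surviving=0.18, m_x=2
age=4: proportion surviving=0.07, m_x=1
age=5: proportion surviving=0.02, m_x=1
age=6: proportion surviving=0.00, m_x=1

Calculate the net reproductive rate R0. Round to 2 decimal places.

1.39

lx·mx by age: 0, 0.59, 0.35, 0.36, 0.07, 0.02, 0
R0 = Σ lx·mx = 1.39 → 1.39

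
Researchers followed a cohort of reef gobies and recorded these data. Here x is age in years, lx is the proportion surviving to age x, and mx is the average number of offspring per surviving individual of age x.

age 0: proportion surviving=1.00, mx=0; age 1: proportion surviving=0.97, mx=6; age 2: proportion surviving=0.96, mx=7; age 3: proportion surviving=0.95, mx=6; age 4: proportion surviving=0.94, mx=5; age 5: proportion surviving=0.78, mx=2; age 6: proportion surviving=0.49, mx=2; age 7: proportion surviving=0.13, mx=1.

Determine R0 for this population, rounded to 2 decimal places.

25.61

lx·mx by age: 0, 5.82, 6.72, 5.7, 4.7, 1.56, 0.98, 0.13
R0 = Σ lx·mx = 25.61 → 25.61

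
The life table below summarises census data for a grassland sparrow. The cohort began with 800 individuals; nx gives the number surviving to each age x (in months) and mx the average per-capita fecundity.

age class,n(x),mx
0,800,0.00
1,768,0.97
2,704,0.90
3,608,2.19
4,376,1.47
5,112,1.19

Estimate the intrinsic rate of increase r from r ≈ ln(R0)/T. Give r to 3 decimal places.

lx = nx/n0 = nx/800: 1, 0.96, 0.88, 0.76, 0.47, 0.14
R0 = Σ lx·mx = 0 + 0.9312 + 0.792 + 1.6644 + 0.6909 + 0.1666 = 4.2451
Σ x·lx·mx = 11.105; T = 11.105/4.2451 = 2.61596…
r ≈ ln(R0)/T = ln(4.2451)/2.61596… = 0.55267… → 0.553

0.553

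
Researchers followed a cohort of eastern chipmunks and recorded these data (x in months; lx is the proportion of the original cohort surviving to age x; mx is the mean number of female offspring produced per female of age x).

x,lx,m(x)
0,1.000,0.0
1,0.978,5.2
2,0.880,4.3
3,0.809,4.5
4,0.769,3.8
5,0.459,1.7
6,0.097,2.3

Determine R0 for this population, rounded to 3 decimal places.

lx·mx by age: 0, 5.0856, 3.784, 3.6405, 2.9222, 0.7803, 0.2231
R0 = Σ lx·mx = 16.4357 → 16.436

16.436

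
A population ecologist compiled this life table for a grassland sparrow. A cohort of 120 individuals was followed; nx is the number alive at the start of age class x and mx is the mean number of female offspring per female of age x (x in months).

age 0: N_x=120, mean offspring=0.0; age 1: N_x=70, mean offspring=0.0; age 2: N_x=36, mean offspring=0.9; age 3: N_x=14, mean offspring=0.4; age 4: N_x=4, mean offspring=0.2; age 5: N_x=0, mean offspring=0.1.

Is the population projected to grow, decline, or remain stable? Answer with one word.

declining

lx = nx/n0 = nx/120: 1, 0.58333…, 0.3, 0.11667…, 0.03333…, 0
R0 = Σ lx·mx = 0 + 0 + 0.27 + 0.046667… + 0.006667… + 0 = 0.323333…
R0 < 1, so the population is declining.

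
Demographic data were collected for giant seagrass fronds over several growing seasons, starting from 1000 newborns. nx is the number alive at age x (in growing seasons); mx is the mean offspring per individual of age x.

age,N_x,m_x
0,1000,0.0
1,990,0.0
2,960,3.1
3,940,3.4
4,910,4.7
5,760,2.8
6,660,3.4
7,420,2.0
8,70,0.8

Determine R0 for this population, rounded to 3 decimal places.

15.717

lx = nx/n0 = nx/1000: 1, 0.99, 0.96, 0.94, 0.91, 0.76, 0.66, 0.42, 0.07
lx·mx by age: 0, 0, 2.976, 3.196, 4.277, 2.128, 2.244, 0.84, 0.056
R0 = Σ lx·mx = 15.717 → 15.717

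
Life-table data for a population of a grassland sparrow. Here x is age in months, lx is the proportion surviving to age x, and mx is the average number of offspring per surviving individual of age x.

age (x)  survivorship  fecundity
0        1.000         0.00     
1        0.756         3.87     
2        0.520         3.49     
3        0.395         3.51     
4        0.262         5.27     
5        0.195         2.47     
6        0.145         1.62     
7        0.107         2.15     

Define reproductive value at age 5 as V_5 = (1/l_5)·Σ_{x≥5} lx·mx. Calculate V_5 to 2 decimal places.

4.85

lx·mx for x ≥ 5: 0.48165, 0.2349, 0.23005 → sum = 0.9466
V_5 = 0.9466 / l_5 = 0.9466 / 0.195 = 4.854359… → 4.85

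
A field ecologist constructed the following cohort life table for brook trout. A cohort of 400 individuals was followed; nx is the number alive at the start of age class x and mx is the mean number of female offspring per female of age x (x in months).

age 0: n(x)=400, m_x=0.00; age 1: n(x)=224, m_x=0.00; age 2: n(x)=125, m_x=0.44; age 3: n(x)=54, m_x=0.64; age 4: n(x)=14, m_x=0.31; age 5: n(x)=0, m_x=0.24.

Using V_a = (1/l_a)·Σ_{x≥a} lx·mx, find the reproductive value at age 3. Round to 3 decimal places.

0.720

lx = nx/n0 = nx/400: 1, 0.56, 0.3125, 0.135, 0.035, 0
lx·mx for x ≥ 3: 0.0864, 0.01085, 0 → sum = 0.09725
V_3 = 0.09725 / l_3 = 0.09725 / 0.135 = 0.72037… → 0.720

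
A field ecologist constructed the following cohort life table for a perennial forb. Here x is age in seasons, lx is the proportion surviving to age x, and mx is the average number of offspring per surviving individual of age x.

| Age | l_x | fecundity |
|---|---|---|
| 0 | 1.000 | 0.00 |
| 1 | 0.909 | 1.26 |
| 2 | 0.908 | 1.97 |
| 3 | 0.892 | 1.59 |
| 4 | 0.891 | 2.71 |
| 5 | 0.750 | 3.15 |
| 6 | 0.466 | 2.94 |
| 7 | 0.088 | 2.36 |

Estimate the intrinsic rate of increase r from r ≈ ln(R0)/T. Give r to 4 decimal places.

R0 = Σ lx·mx = 0 + 1.14534 + 1.78876 + 1.41828 + 2.41461 + 2.3625 + 1.37004 + 0.20768 = 10.70721
Σ x·lx·mx = 40.12264; T = 40.12264/10.70721 = 3.74725…
r ≈ ln(R0)/T = ln(10.70721)/3.74725… = 0.632708… → 0.6327

0.6327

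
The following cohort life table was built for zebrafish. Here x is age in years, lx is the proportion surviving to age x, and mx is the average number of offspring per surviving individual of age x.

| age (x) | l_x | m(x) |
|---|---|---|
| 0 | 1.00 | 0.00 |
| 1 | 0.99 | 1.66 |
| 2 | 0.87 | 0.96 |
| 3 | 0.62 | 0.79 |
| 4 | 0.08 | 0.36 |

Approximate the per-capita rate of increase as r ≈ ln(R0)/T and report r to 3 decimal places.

R0 = Σ lx·mx = 0 + 1.6434 + 0.8352 + 0.4898 + 0.0288 = 2.9972
Σ x·lx·mx = 4.8984; T = 4.8984/2.9972 = 1.63433…
r ≈ ln(R0)/T = ln(2.9972)/1.63433… = 0.67164… → 0.672

0.672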